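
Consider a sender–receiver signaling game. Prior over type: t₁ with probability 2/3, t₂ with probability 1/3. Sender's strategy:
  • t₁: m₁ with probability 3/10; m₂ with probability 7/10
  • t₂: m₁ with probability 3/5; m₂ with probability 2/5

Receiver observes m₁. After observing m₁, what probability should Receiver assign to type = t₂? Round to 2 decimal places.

P(m₁) = (2/3)·(3/10) + (1/3)·(3/5) = 2/5
P(t₂ | m₁) = ((1/3)·(3/5)) / (2/5) = (1/5) / (2/5) = 1/2

0.50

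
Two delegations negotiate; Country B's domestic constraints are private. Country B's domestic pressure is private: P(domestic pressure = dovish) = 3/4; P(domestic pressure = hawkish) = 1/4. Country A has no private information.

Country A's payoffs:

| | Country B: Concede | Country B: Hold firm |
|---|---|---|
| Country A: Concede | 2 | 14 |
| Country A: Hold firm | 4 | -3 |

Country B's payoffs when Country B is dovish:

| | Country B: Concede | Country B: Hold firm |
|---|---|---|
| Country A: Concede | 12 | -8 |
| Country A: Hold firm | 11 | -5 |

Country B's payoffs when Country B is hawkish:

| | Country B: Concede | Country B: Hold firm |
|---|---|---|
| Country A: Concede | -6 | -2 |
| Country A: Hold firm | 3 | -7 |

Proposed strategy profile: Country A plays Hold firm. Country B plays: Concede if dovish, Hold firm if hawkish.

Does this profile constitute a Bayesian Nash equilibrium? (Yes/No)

Country A plays Hold firm: E[Hold firm] = 3/4·(4) + 1/4·(-3) = 9/4; E[Concede] = 5. Not best-responding. ✗
Country B (domestic pressure dovish), facing Hold firm: Concede gives 11, Hold firm gives -5. Proposed Concede is best. ✓
Country B (domestic pressure hawkish), facing Hold firm: Concede gives 3, Hold firm gives -7. Proposed Hold firm is not best — profitable deviation exists. ✗

No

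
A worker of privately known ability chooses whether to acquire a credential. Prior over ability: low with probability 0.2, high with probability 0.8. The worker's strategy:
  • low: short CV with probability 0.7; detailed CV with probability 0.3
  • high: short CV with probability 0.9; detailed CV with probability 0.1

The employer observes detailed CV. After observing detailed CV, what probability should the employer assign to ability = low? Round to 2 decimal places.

Apply Bayes' rule using the sender's strategy as the likelihood.
P(detailed CV) = 0.2·0.3 + 0.8·0.1 = 0.14
P(low | detailed CV) = (0.2·0.3) / 0.14 = 0.06 / 0.14 = 0.428571

0.43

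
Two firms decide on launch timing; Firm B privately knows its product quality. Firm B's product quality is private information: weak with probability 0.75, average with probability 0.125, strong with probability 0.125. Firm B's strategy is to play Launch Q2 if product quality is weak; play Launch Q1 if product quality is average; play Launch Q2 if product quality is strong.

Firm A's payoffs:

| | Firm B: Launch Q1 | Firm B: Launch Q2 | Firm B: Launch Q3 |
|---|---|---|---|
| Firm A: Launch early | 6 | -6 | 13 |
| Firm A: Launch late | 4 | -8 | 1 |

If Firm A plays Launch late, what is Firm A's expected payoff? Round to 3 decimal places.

Take the expectation over Firm B's product quality, weighting each type's action by its prior probability.
E[Launch late] = 0.75·(-8) + 0.125·4 + 0.125·(-8) = (-6) + 0.5 + (-1) = -6.5

-6.500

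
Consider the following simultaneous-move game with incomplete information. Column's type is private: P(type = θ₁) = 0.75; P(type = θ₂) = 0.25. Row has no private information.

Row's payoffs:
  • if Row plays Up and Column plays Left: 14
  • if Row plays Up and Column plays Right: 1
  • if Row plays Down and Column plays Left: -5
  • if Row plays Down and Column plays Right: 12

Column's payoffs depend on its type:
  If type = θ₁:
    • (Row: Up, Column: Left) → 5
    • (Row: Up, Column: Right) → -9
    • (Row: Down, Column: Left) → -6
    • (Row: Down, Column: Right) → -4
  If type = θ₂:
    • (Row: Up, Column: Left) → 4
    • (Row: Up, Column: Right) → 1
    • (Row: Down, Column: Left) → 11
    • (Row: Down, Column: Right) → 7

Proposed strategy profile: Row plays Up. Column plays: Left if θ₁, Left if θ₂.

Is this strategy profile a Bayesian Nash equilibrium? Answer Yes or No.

Yes

Row plays Up: E[Up] = 0.75·(14) + 0.25·(14) = 14; E[Down] = -5. Best-responding. ✓
Column (type θ₁), facing Up: Left gives 5, Right gives -9. Proposed Left is best. ✓
Column (type θ₂), facing Up: Left gives 4, Right gives 1. Proposed Left is best. ✓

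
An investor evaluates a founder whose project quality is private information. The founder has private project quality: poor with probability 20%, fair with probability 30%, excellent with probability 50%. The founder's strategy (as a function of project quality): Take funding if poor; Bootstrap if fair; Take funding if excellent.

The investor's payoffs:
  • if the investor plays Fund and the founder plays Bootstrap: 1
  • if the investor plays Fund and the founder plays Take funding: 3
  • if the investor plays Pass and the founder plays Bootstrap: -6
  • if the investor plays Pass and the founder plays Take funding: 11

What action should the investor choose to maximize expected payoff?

Pass

E[Fund] = 0.2·(3) + 0.3·(1) + 0.5·(3) = 2.4
E[Pass] = 0.2·(11) + 0.3·(-6) + 0.5·(11) = 5.9
Best response: Pass (5.9 is the largest).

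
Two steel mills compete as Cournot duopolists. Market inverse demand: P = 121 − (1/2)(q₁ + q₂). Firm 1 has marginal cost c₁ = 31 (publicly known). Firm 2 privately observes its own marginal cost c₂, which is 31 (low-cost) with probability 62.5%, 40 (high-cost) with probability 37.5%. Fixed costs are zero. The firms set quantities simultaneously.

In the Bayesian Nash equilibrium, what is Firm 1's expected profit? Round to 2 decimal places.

Firm 2 with cost c maximizes (121 − (1/2)(q₁+q₂) − c)·q₂, giving q₂(c) = (121 − c − (1/2)q₁).
E[c₂] = 0.625·31 + 0.375·40 = 34.375
Firm 1's FOC against E[q₂] yields q₁ = (121 − 2·31 + E[c₂])/(3/2) = (121 − 62 + 34.375)/(3/2) = 62.25.
E[P] = 121 − (1/2)·(q₁ + E[q₂]) = 62.125; Firm 1's expected profit = (E[P] − 31)·q₁ = (62.125 − 31)·62.25 = 1937.53.

1937.53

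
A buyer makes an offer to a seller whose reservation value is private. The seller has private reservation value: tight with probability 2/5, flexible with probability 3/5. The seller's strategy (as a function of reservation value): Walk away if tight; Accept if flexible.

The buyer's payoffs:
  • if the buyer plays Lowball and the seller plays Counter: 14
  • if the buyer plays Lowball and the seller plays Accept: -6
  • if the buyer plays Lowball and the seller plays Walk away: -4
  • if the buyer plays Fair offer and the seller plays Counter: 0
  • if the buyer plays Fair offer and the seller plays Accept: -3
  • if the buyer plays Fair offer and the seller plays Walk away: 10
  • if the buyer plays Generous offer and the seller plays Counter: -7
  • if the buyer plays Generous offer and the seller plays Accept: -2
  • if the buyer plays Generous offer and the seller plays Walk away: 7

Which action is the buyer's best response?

E[Lowball] = 2/5·(-4) + 3/5·(-6) = -26/5
E[Fair offer] = 2/5·(10) + 3/5·(-3) = 11/5
E[Generous offer] = 2/5·(7) + 3/5·(-2) = 8/5
Best response: Fair offer (11/5 is the largest).

Fair offer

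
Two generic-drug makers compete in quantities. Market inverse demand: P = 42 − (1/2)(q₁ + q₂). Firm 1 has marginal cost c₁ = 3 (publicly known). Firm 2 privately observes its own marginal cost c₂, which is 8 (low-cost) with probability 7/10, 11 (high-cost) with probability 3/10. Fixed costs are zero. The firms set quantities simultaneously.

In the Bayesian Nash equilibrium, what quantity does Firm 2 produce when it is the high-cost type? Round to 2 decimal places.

16.03

Firm 2 with cost c maximizes (42 − (1/2)(q₁+q₂) − c)·q₂, giving q₂(c) = (42 − c − (1/2)q₁).
E[c₂] = 7/10·8 + 3/10·11 = 8.9
Firm 1's FOC against E[q₂] yields q₁ = (42 − 2·3 + E[c₂])/(3/2) = (42 − 6 + 8.9)/(3/2) = 29.9333.
q₂(high-cost) = (42 − 11 − (1/2)·29.9333) = 16.0333.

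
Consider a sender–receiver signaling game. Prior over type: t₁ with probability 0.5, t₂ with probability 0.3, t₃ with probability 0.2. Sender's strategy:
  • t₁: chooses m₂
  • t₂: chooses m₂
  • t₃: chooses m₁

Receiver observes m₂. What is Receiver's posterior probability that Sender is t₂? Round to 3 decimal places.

P(m₂) = 0.5·1 + 0.3·1 + 0.2·0 = 0.8
P(t₂ | m₂) = (0.3·1) / 0.8 = 0.3 / 0.8 = 0.375

0.375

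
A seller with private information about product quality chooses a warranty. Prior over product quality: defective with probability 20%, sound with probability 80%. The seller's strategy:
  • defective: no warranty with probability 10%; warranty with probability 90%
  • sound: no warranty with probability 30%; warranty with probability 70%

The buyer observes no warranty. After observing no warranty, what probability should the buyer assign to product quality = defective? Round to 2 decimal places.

0.08

P(no warranty) = 0.2·0.1 + 0.8·0.3 = 0.26
P(defective | no warranty) = (0.2·0.1) / 0.26 = 0.02 / 0.26 = 0.0769231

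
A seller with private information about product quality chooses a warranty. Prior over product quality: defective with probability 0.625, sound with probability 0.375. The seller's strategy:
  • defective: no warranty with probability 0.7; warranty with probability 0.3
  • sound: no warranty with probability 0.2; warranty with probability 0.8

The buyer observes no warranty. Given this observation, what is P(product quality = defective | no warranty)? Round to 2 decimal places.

0.85

Apply Bayes' rule using the sender's strategy as the likelihood.
P(no warranty) = 0.625·0.7 + 0.375·0.2 = 0.5125
P(defective | no warranty) = (0.625·0.7) / 0.5125 = 0.4375 / 0.5125 = 0.853659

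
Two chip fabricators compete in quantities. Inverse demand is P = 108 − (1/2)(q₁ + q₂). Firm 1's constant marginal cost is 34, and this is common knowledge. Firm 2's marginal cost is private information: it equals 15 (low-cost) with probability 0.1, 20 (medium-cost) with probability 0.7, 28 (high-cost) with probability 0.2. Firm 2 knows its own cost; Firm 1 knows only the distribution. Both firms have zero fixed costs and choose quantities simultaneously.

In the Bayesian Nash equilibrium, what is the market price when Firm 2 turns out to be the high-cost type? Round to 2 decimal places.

57.82

Firm 2 with cost c maximizes (108 − (1/2)(q₁+q₂) − c)·q₂, giving q₂(c) = (108 − c − (1/2)q₁).
E[c₂] = 0.1·15 + 0.7·20 + 0.2·28 = 21.1
Firm 1's FOC against E[q₂] yields q₁ = (108 − 2·34 + E[c₂])/(3/2) = (108 − 68 + 21.1)/(3/2) = 40.7333.
q₂(high-cost) = 59.6333, so P = 108 − (1/2)·(40.7333 + 59.6333) = 57.8167.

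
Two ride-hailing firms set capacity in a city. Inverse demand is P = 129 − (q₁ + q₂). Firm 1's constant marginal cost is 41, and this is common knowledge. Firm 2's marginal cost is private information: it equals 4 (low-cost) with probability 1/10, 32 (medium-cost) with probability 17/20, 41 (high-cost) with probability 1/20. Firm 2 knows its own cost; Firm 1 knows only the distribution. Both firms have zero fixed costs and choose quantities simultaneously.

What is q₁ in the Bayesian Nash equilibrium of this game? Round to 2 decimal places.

Type-c best response for Firm 2: q₂(c) = (129 − c)/2 − q₁/2.
Firm 1 maximizes expected profit; its first-order condition is 129 − 2q₁ − E[q₂] − 41 = 0.
Substituting E[q₂] and solving: E[c₂] = 29.65, so q₁ = (129 − 2·41 + 29.65)/3 = 25.55.

25.55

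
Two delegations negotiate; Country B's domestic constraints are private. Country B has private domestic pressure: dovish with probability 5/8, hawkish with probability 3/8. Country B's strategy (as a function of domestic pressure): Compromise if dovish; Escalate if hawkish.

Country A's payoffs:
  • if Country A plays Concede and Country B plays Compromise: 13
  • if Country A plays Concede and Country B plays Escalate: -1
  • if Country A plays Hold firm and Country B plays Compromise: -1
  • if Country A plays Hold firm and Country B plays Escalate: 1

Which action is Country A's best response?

E[Concede] = 5/8·(13) + 3/8·(-1) = 31/4
E[Hold firm] = 5/8·(-1) + 3/8·(1) = -1/4
Best response: Concede (31/4 is the largest).

Concede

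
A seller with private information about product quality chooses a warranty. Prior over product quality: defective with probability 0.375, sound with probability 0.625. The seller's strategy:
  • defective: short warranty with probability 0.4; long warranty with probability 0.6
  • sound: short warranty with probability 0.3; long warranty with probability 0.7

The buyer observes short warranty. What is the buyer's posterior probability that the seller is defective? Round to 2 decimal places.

0.44

Apply Bayes' rule using the sender's strategy as the likelihood.
P(short warranty) = 0.375·0.4 + 0.625·0.3 = 0.3375
P(defective | short warranty) = (0.375·0.4) / 0.3375 = 0.15 / 0.3375 = 0.444444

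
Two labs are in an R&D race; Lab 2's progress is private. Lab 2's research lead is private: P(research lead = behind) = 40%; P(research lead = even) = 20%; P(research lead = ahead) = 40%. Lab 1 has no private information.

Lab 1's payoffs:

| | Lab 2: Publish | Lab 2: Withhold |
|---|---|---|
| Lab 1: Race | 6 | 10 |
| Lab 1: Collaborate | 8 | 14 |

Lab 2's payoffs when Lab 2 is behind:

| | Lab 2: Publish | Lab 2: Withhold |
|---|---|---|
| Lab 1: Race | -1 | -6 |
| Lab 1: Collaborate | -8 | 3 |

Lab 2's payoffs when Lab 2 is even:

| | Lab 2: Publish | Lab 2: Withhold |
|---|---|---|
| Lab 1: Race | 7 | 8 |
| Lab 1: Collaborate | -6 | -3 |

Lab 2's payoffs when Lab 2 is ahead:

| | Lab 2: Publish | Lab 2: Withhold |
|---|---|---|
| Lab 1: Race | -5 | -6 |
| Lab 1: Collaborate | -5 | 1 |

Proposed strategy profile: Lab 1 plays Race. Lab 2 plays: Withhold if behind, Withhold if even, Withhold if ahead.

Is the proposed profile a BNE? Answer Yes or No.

Lab 1 plays Race: E[Race] = 0.4·(10) + 0.2·(10) + 0.4·(10) = 10; E[Collaborate] = 14. Not best-responding. ✗
Lab 2 (research lead behind), facing Race: Publish gives -1, Withhold gives -6. Proposed Withhold is not best — profitable deviation exists. ✗
Lab 2 (research lead even), facing Race: Publish gives 7, Withhold gives 8. Proposed Withhold is best. ✓
Lab 2 (research lead ahead), facing Race: Publish gives -5, Withhold gives -6. Proposed Withhold is not best — profitable deviation exists. ✗

No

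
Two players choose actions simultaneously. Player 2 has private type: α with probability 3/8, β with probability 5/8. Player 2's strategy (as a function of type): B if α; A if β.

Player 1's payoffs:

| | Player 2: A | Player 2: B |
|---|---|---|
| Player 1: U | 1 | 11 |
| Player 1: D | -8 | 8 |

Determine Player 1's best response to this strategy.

E[U] = 3/8·(11) + 5/8·(1) = 19/4
E[D] = 3/8·(8) + 5/8·(-8) = -2
Best response: U (19/4 is the largest).

U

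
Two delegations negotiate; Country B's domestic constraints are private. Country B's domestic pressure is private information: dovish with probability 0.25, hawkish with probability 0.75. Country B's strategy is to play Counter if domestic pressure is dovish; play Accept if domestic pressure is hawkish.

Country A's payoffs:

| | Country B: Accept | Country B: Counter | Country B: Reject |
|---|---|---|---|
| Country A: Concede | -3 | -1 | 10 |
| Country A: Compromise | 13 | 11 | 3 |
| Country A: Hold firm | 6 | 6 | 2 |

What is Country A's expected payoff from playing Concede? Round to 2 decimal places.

-2.50

E[Concede] = 0.25·(-1) + 0.75·(-3) = (-0.25) + (-2.25) = -2.5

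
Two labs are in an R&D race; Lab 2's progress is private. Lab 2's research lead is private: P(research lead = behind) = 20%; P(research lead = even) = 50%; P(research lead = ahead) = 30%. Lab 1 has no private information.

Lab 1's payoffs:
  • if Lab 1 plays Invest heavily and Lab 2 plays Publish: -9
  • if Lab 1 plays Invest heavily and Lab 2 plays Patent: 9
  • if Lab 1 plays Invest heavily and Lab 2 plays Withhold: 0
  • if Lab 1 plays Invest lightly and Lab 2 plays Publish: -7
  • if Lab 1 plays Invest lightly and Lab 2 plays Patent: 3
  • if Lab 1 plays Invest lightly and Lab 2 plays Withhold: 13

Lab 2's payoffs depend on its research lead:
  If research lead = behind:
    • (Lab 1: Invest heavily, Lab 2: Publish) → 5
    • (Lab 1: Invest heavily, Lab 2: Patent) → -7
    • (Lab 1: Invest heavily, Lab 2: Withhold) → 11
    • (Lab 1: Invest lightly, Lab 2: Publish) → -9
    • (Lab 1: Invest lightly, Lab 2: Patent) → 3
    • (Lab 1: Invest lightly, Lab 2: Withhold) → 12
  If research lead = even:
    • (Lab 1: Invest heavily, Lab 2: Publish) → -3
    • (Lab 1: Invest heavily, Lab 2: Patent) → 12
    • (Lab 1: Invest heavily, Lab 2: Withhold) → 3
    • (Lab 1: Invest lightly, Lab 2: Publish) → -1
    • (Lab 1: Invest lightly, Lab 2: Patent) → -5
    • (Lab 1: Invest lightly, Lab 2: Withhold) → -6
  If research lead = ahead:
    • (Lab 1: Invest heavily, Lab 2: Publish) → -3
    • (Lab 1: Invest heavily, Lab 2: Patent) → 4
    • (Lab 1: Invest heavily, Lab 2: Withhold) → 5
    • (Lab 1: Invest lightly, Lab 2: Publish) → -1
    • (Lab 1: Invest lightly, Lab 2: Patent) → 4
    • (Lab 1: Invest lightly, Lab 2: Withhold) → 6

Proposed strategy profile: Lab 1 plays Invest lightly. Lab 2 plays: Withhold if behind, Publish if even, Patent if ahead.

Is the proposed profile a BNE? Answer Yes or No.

A profile is a BNE iff every type of every player is best-responding given beliefs about the other side.
Lab 1 plays Invest lightly: E[Invest lightly] = 0.2·(13) + 0.5·(-7) + 0.3·(3) = 0; E[Invest heavily] = -1.8. Best-responding. ✓
Lab 2 (research lead behind), facing Invest lightly: Publish gives -9, Patent gives 3, Withhold gives 12. Proposed Withhold is best. ✓
Lab 2 (research lead even), facing Invest lightly: Publish gives -1, Patent gives -5, Withhold gives -6. Proposed Publish is best. ✓
Lab 2 (research lead ahead), facing Invest lightly: Publish gives -1, Patent gives 4, Withhold gives 6. Proposed Patent is not best — profitable deviation exists. ✗

No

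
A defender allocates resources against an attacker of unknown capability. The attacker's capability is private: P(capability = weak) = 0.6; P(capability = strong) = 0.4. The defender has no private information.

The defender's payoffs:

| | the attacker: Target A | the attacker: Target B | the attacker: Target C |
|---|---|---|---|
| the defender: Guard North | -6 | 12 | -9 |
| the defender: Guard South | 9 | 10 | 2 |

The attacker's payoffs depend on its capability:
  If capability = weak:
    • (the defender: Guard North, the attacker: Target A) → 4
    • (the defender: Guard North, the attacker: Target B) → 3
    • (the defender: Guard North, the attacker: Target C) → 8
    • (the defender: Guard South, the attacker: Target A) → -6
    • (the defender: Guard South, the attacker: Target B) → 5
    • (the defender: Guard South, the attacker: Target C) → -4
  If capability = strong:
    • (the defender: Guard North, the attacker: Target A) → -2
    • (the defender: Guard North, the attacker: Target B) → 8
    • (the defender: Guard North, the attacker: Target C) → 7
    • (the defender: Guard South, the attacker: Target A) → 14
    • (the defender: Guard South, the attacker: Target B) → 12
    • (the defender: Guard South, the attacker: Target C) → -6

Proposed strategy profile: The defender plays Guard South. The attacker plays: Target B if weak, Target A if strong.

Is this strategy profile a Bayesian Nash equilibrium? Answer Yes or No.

Yes

The defender plays Guard South: E[Guard South] = 0.6·(10) + 0.4·(9) = 9.6; E[Guard North] = 4.8. Best-responding. ✓
The attacker (capability weak), facing Guard South: Target A gives -6, Target B gives 5, Target C gives -4. Proposed Target B is best. ✓
The attacker (capability strong), facing Guard South: Target A gives 14, Target B gives 12, Target C gives -6. Proposed Target A is best. ✓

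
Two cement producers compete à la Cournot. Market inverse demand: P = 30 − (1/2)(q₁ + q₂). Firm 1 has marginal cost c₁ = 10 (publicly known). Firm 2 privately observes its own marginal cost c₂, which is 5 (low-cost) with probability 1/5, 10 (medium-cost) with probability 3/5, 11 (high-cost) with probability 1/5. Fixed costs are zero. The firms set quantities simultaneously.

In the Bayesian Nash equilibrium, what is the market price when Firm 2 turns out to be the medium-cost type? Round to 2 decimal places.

Type-c best response for Firm 2: q₂(c) = (30 − c) − q₁/2.
Firm 1 maximizes expected profit; its first-order condition is 30 − q₁ − (1/2)E[q₂] − 10 = 0.
Substituting E[q₂] and solving: E[c₂] = 9.2, so q₁ = (30 − 2·10 + 9.2)/(3/2) = 12.8.
q₂(medium-cost) = 13.6, so P = 30 − (1/2)·(12.8 + 13.6) = 16.8.

16.80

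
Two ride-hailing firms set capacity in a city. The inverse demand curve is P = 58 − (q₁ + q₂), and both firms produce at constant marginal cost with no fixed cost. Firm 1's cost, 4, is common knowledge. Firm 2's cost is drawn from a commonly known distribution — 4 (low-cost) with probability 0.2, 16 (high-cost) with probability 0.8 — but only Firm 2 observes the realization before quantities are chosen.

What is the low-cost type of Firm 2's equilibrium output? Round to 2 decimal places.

16.40

Firm 2 with cost c maximizes (58 − (q₁+q₂) − c)·q₂, giving q₂(c) = (58 − c − q₁)/2.
E[c₂] = 0.2·4 + 0.8·16 = 13.6
Firm 1's FOC against E[q₂] yields q₁ = (58 − 2·4 + E[c₂])/3 = (58 − 8 + 13.6)/3 = 21.2.
q₂(low-cost) = (58 − 4 − 21.2)/2 = 16.4.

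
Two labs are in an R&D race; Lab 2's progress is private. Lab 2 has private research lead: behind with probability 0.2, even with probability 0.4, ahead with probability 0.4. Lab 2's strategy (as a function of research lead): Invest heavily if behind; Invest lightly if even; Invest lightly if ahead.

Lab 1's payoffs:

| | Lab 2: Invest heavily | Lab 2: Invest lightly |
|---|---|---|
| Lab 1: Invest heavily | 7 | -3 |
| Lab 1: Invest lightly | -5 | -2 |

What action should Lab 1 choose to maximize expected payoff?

Invest heavily

Compute Lab 1's expected payoff for each action, taking the expectation over Lab 2's type.
E[Invest heavily] = 0.2·(7) + 0.4·(-3) + 0.4·(-3) = -1
E[Invest lightly] = 0.2·(-5) + 0.4·(-2) + 0.4·(-2) = -2.6
Best response: Invest heavily (-1 is the largest).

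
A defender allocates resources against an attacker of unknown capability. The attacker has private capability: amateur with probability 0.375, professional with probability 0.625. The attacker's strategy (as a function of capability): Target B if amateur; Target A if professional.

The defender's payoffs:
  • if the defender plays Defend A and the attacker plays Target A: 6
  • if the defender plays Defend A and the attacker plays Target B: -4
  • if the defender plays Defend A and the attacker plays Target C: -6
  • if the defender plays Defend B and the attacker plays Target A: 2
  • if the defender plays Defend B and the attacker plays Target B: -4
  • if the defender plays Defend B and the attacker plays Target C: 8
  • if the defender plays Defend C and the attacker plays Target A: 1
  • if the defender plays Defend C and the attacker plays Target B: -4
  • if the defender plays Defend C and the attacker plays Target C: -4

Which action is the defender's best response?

Defend A

E[Defend A] = 0.375·(-4) + 0.625·(6) = 2.25
E[Defend B] = 0.375·(-4) + 0.625·(2) = -0.25
E[Defend C] = 0.375·(-4) + 0.625·(1) = -0.875
Best response: Defend A (2.25 is the largest).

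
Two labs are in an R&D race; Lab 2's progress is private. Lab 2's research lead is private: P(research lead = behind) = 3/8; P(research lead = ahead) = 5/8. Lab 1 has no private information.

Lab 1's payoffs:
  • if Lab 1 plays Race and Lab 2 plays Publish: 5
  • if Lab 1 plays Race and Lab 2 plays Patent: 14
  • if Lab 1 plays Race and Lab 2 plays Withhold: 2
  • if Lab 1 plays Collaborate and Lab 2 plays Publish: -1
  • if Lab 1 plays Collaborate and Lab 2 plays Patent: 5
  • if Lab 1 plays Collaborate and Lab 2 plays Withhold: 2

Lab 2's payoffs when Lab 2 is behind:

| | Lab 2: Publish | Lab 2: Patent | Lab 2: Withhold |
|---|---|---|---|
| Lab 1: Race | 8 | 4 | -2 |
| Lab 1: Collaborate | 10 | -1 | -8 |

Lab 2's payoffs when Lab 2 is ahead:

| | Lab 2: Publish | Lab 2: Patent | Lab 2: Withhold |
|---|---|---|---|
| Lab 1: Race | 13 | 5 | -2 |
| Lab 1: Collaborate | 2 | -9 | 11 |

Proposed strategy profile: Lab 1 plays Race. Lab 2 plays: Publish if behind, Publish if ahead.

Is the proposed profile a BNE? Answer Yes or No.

Yes

Lab 1 plays Race: E[Race] = 3/8·(5) + 5/8·(5) = 5; E[Collaborate] = -1. Best-responding. ✓
Lab 2 (research lead behind), facing Race: Publish gives 8, Patent gives 4, Withhold gives -2. Proposed Publish is best. ✓
Lab 2 (research lead ahead), facing Race: Publish gives 13, Patent gives 5, Withhold gives -2. Proposed Publish is best. ✓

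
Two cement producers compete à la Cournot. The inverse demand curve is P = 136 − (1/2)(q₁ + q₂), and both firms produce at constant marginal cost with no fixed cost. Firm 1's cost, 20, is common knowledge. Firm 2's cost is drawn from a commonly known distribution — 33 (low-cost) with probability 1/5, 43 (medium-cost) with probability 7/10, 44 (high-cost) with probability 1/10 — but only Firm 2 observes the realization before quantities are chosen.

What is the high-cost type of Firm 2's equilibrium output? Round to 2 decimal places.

46.30

Type-c best response for Firm 2: q₂(c) = (136 − c) − q₁/2.
Firm 1 maximizes expected profit; its first-order condition is 136 − q₁ − (1/2)E[q₂] − 20 = 0.
Substituting E[q₂] and solving: E[c₂] = 41.1, so q₁ = (136 − 2·20 + 41.1)/(3/2) = 91.4.
q₂(high-cost) = (136 − 44 − (1/2)·91.4) = 46.3.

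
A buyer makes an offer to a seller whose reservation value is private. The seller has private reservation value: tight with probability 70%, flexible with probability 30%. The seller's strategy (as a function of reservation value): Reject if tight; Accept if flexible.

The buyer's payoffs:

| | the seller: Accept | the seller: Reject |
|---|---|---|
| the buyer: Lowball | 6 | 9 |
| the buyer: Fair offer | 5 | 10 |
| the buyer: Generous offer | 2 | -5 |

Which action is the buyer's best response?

Compute the buyer's expected payoff for each action, taking the expectation over the seller's type.
E[Lowball] = 0.7·(9) + 0.3·(6) = 8.1
E[Fair offer] = 0.7·(10) + 0.3·(5) = 8.5
E[Generous offer] = 0.7·(-5) + 0.3·(2) = -2.9
Best response: Fair offer (8.5 is the largest).

Fair offer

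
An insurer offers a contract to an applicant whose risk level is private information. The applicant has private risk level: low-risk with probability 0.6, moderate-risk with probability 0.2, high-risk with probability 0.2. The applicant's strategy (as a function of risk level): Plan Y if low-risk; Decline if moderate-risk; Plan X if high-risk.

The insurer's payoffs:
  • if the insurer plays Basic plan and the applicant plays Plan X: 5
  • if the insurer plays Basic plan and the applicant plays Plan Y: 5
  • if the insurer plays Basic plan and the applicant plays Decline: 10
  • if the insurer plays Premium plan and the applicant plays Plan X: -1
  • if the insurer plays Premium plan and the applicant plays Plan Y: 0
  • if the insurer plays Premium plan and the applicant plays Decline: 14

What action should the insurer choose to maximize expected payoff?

E[Basic plan] = 0.6·(5) + 0.2·(10) + 0.2·(5) = 6
E[Premium plan] = 0.6·(0) + 0.2·(14) + 0.2·(-1) = 2.6
Best response: Basic plan (6 is the largest).

Basic plan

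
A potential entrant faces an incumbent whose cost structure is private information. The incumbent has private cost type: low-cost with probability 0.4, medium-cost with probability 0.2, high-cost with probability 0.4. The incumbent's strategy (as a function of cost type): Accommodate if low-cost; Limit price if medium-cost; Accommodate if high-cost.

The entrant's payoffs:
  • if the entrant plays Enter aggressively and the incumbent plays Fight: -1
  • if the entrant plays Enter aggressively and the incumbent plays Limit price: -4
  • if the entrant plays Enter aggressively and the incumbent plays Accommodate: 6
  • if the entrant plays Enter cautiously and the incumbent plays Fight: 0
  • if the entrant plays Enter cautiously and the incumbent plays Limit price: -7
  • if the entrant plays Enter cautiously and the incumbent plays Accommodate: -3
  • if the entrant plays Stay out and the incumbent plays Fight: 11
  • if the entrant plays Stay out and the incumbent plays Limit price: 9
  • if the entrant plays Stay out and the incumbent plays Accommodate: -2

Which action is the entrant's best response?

Enter aggressively

E[Enter aggressively] = 0.4·(6) + 0.2·(-4) + 0.4·(6) = 4
E[Enter cautiously] = 0.4·(-3) + 0.2·(-7) + 0.4·(-3) = -3.8
E[Stay out] = 0.4·(-2) + 0.2·(9) + 0.4·(-2) = 0.2
Best response: Enter aggressively (4 is the largest).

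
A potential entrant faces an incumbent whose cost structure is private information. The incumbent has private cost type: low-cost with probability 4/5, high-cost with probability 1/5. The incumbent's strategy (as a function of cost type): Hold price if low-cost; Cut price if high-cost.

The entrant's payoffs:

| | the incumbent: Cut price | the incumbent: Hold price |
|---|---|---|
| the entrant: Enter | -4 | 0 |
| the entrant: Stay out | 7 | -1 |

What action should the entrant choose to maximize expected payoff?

Stay out

E[Enter] = 4/5·(0) + 1/5·(-4) = -4/5
E[Stay out] = 4/5·(-1) + 1/5·(7) = 3/5
Best response: Stay out (3/5 is the largest).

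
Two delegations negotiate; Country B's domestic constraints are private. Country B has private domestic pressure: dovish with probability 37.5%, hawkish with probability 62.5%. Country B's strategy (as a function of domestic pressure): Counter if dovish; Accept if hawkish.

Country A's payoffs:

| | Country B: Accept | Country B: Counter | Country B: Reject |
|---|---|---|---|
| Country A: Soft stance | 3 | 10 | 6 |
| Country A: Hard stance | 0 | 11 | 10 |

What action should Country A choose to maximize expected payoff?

Soft stance

E[Soft stance] = 0.375·(10) + 0.625·(3) = 5.625
E[Hard stance] = 0.375·(11) + 0.625·(0) = 4.125
Best response: Soft stance (5.625 is the largest).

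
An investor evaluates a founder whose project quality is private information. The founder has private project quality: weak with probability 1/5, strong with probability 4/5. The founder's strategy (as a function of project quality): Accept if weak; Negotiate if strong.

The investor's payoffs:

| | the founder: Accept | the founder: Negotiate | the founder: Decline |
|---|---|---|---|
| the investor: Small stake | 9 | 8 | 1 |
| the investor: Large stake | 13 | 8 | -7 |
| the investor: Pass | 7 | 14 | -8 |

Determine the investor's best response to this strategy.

Pass

E[Small stake] = 1/5·(9) + 4/5·(8) = 41/5
E[Large stake] = 1/5·(13) + 4/5·(8) = 9
E[Pass] = 1/5·(7) + 4/5·(14) = 63/5
Best response: Pass (63/5 is the largest).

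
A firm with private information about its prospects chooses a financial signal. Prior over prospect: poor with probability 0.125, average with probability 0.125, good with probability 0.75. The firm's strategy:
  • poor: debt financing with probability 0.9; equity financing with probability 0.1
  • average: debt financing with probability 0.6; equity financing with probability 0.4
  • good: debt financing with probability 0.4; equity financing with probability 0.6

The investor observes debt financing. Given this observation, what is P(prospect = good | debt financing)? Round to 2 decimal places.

0.62

P(debt financing) = 0.125·0.9 + 0.125·0.6 + 0.75·0.4 = 0.4875
P(good | debt financing) = (0.75·0.4) / 0.4875 = 0.3 / 0.4875 = 0.615385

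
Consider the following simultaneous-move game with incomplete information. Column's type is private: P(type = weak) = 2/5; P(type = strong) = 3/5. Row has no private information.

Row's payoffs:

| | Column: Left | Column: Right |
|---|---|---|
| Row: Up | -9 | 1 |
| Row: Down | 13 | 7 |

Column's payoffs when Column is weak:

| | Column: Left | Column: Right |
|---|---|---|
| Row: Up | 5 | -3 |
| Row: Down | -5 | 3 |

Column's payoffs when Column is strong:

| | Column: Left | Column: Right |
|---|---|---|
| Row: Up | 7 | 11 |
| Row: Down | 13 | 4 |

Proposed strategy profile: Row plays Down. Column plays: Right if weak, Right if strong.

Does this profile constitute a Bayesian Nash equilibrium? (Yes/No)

No

Row plays Down: E[Down] = 2/5·(7) + 3/5·(7) = 7; E[Up] = 1. Best-responding. ✓
Column (type weak), facing Down: Left gives -5, Right gives 3. Proposed Right is best. ✓
Column (type strong), facing Down: Left gives 13, Right gives 4. Proposed Right is not best — profitable deviation exists. ✗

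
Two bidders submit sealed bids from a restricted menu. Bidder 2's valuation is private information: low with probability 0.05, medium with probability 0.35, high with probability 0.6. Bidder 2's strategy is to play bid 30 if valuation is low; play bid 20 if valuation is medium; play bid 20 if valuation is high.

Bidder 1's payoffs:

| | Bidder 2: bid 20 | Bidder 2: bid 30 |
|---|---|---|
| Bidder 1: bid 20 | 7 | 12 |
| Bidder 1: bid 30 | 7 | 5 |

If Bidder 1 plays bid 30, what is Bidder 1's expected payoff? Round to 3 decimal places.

E[bid 30] = 0.05·5 + 0.35·7 + 0.6·7 = 0.25 + 2.45 + 4.2 = 6.9

6.900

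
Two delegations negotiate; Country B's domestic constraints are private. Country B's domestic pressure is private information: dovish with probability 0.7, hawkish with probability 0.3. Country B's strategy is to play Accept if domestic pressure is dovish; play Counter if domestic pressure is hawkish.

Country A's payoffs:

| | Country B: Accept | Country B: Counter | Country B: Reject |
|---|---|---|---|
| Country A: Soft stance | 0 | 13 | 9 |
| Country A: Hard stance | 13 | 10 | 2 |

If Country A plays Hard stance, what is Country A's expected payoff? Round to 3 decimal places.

E[Hard stance] = 0.7·13 + 0.3·10 = 9.1 + 3 = 12.1

12.100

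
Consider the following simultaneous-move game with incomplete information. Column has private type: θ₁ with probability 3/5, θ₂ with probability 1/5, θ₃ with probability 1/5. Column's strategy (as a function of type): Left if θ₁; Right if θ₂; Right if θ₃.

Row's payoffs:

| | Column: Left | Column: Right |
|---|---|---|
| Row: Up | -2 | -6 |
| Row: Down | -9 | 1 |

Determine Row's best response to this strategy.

E[Up] = 3/5·(-2) + 1/5·(-6) + 1/5·(-6) = -18/5
E[Down] = 3/5·(-9) + 1/5·(1) + 1/5·(1) = -5
Best response: Up (-18/5 is the largest).

Up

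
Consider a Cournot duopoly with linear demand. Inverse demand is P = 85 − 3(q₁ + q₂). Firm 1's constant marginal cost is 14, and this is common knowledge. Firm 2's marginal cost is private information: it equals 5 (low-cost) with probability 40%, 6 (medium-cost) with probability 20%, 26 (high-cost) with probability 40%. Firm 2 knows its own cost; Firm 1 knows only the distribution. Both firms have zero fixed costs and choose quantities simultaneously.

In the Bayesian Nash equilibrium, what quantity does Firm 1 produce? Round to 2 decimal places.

Firm 2 with cost c maximizes (85 − 3(q₁+q₂) − c)·q₂, giving q₂(c) = (85 − c − 3q₁)/6.
E[c₂] = 0.4·5 + 0.2·6 + 0.4·26 = 13.6
Firm 1's FOC against E[q₂] yields q₁ = (85 − 2·14 + E[c₂])/9 = (85 − 28 + 13.6)/9 = 7.84444.

7.84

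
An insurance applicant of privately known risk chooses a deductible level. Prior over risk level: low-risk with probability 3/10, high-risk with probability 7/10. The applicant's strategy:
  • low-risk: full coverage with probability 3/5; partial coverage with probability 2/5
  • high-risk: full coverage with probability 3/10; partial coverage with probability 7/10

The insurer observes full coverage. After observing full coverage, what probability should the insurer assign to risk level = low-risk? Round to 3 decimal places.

P(full coverage) = (3/10)·(3/5) + (7/10)·(3/10) = 39/100
P(low-risk | full coverage) = ((3/10)·(3/5)) / (39/100) = (9/50) / (39/100) = 6/13

0.462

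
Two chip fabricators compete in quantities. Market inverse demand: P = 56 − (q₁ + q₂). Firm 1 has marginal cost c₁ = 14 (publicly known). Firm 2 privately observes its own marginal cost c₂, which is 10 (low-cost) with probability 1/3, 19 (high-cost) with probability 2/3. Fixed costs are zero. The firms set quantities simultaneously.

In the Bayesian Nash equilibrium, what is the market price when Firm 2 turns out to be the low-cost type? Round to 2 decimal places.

25.67

Each type of Firm 2 best-responds to q₁; Firm 1 best-responds to the expected q₂ over Firm 2's types.
Firm 2 with cost c maximizes (56 − (q₁+q₂) − c)·q₂, giving q₂(c) = (56 − c − q₁)/2.
E[c₂] = 1/3·10 + 2/3·19 = 16
Firm 1's FOC against E[q₂] yields q₁ = (56 − 2·14 + E[c₂])/3 = (56 − 28 + 16)/3 = 14.6667.
q₂(low-cost) = 15.6667, so P = 56 − (14.6667 + 15.6667) = 25.6667.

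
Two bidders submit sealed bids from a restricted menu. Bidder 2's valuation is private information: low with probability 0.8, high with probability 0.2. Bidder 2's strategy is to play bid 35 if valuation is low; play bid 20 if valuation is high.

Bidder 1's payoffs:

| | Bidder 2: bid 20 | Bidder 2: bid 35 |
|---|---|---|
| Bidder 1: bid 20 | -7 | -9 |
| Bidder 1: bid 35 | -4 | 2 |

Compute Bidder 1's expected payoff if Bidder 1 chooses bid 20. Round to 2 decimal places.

E[bid 20] = 0.8·(-9) + 0.2·(-7) = (-7.2) + (-1.4) = -8.6

-8.60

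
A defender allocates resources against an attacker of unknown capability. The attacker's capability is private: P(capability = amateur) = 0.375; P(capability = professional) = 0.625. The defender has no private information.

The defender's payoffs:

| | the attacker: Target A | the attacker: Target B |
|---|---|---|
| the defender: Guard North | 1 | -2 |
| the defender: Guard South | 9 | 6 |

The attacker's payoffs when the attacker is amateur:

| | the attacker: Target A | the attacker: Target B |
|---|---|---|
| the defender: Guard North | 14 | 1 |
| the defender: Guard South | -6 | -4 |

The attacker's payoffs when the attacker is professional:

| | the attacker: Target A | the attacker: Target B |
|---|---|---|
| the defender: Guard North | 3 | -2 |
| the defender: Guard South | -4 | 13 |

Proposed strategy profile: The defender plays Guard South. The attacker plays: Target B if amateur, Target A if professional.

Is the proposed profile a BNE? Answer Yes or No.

No

The defender plays Guard South: E[Guard South] = 0.375·(6) + 0.625·(9) = 7.875; E[Guard North] = -0.125. Best-responding. ✓
The attacker (capability amateur), facing Guard South: Target A gives -6, Target B gives -4. Proposed Target B is best. ✓
The attacker (capability professional), facing Guard South: Target A gives -4, Target B gives 13. Proposed Target A is not best — profitable deviation exists. ✗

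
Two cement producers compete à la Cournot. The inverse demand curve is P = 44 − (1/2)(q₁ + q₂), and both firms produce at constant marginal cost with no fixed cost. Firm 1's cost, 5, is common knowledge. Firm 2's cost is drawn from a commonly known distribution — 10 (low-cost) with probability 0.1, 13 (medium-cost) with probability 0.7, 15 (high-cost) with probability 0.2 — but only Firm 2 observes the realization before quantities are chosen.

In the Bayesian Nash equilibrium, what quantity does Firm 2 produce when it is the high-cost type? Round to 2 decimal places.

Type-c best response for Firm 2: q₂(c) = (44 − c) − q₁/2.
Firm 1 maximizes expected profit; its first-order condition is 44 − q₁ − (1/2)E[q₂] − 5 = 0.
Substituting E[q₂] and solving: E[c₂] = 13.1, so q₁ = (44 − 2·5 + 13.1)/(3/2) = 31.4.
q₂(high-cost) = (44 − 15 − (1/2)·31.4) = 13.3.

13.30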